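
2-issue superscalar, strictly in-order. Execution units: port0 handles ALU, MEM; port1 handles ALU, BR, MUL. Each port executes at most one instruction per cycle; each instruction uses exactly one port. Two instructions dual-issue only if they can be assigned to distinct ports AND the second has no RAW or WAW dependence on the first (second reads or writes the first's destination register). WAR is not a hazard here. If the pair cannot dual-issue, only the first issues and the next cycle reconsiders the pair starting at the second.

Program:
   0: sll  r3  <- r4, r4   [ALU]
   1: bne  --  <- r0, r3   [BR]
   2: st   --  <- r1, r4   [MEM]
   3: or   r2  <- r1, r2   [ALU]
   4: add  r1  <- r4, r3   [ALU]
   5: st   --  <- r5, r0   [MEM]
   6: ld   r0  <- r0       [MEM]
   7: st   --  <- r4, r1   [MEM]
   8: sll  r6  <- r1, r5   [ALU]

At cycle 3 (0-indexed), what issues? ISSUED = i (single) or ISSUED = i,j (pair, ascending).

c0: i0 sll.ALU  RAW r3
c1: i1/i2 bne.BR;st.MEM  pair
c2: i3/i4 or.ALU;add.ALU  pair
c3: i5 st.MEM  no-port MEM/MEM
c4: i6 ld.MEM  no-port MEM/MEM
c5: i7/i8 st.MEM;sll.ALU  pair

ISSUED = 5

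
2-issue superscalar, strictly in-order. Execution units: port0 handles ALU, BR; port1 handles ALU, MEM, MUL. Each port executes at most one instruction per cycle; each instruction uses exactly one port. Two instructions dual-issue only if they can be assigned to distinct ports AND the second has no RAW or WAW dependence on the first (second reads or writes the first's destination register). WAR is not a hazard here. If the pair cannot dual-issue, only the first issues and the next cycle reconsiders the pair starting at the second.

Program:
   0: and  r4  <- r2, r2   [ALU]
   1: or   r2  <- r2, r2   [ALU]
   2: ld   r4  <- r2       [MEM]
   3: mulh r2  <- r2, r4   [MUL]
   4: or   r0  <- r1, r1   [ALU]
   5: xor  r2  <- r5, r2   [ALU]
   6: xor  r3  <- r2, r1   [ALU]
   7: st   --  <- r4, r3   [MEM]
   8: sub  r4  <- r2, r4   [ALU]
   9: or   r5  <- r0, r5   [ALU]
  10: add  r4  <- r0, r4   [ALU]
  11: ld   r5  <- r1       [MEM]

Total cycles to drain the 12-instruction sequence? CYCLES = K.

CYCLES = 8

[0] i0,i1  and;or  -- dual
[1] i2  ld  -- no-port MEM/MUL
[2] i3,i4  mulh;or  -- dual
[3] i5  xor  -- RAW r2
[4] i6  xor  -- RAW r3
[5] i7,i8  st;sub  -- dual
[6] i9,i10  or;add  -- dual
[7] i11  ld  -- tail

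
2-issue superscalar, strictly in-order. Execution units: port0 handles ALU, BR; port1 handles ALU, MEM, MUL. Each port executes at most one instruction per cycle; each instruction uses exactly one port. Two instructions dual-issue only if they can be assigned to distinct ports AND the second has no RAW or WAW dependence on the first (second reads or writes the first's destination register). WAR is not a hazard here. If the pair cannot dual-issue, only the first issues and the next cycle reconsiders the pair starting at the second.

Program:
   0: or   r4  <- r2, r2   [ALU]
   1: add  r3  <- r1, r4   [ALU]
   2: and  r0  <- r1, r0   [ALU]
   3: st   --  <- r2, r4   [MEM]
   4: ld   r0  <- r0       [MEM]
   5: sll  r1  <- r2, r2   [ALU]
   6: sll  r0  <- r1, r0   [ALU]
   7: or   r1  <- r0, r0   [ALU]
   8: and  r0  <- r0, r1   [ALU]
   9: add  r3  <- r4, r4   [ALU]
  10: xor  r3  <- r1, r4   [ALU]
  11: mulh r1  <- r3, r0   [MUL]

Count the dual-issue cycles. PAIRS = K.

0. or.ALU @i0  | RAW r4
1. add.ALU and.ALU @i1,i2  | 2-wide
2. st.MEM @i3  | no-port MEM/MEM
3. ld.MEM sll.ALU @i4,i5  | 2-wide
4. sll.ALU @i6  | RAW r0
5. or.ALU @i7  | RAW r1
6. and.ALU add.ALU @i8,i9  | 2-wide
7. xor.ALU @i10  | RAW r3
8. mulh.MUL @i11  | tail

PAIRS = 3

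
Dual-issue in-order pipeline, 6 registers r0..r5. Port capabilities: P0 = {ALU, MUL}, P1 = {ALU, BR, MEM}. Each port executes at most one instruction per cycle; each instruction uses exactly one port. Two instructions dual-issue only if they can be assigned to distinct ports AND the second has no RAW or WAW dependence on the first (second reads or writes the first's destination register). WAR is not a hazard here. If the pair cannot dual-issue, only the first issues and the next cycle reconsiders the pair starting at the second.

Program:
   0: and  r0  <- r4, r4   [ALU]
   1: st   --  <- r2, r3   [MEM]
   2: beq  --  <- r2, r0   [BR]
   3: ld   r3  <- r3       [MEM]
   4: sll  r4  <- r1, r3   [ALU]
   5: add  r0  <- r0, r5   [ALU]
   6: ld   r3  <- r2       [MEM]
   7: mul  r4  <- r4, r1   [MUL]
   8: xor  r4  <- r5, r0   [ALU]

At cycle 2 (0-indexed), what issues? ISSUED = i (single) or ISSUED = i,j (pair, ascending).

ISSUED = 3

0. and;st @i0&i1  | 2-wide
1. beq @i2  | no-port BR/MEM
2. ld @i3  | RAW r3
3. sll;add @i4&i5  | 2-wide
4. ld;mul @i6&i7  | 2-wide
5. xor @i8  | tail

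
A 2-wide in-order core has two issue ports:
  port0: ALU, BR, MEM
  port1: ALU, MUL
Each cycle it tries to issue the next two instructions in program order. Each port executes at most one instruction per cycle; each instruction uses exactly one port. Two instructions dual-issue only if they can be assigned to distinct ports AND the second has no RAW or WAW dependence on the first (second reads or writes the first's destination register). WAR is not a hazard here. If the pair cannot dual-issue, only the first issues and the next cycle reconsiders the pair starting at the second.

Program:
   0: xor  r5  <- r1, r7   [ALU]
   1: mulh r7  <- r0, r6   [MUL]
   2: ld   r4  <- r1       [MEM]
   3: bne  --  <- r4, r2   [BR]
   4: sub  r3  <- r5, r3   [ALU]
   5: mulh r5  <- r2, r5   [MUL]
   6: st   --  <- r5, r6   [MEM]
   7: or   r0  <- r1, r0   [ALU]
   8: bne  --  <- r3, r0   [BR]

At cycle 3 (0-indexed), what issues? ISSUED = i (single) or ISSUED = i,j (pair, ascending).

0. xor.ALU/mulh.MUL @i0&i1  | 2-wide
1. ld.MEM @i2  | no-port MEM/BR
2. bne.BR/sub.ALU @i3&i4  | 2-wide
3. mulh.MUL @i5  | RAW r5
4. st.MEM/or.ALU @i6&i7  | 2-wide
5. bne.BR @i8  | tail

ISSUED = 5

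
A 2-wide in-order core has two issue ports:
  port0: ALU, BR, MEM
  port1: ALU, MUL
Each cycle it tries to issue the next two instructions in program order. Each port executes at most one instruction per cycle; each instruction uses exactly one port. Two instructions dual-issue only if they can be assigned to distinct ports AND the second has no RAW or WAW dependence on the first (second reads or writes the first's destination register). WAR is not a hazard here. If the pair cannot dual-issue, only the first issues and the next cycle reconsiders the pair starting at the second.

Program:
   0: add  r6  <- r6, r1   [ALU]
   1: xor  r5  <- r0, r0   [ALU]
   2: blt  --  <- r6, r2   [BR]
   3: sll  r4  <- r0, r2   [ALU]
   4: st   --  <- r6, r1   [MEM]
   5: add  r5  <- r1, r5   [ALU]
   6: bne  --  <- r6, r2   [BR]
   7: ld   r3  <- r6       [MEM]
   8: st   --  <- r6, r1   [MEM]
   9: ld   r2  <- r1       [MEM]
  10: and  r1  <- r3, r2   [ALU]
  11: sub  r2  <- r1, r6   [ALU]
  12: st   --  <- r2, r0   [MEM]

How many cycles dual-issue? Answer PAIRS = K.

  cy0 -> i0+i1 (add.ALU+xor.ALU) 2-wide
  cy1 -> i2+i3 (blt.BR+sll.ALU) 2-wide
  cy2 -> i4+i5 (st.MEM+add.ALU) 2-wide
  cy3 -> i6 (bne.BR) no-port BR/MEM
  cy4 -> i7 (ld.MEM) no-port MEM/MEM
  cy5 -> i8 (st.MEM) no-port MEM/MEM
  cy6 -> i9 (ld.MEM) RAW r2
  cy7 -> i10 (and.ALU) RAW r1
  cy8 -> i11 (sub.ALU) RAW r2
  cy9 -> i12 (st.MEM) tail

PAIRS = 3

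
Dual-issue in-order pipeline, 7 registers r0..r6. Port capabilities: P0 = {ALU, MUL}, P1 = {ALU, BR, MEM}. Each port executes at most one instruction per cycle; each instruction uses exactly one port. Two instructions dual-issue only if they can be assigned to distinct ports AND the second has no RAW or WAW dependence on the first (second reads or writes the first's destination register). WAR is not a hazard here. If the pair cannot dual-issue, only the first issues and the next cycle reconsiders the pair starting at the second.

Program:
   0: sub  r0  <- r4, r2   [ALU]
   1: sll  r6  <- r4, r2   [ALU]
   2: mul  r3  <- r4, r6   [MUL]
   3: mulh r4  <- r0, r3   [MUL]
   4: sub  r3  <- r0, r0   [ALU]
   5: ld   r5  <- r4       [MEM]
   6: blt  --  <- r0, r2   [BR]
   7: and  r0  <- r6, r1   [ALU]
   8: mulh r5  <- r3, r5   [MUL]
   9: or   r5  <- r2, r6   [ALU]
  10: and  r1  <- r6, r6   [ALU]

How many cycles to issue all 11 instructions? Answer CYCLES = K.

c0: i0,i1 sub.ALU/sll.ALU  pair
c1: i2 mul.MUL  no-port MUL/MUL
c2: i3,i4 mulh.MUL/sub.ALU  pair
c3: i5 ld.MEM  no-port MEM/BR
c4: i6,i7 blt.BR/and.ALU  pair
c5: i8 mulh.MUL  WAW r5
c6: i9,i10 or.ALU/and.ALU  pair

CYCLES = 7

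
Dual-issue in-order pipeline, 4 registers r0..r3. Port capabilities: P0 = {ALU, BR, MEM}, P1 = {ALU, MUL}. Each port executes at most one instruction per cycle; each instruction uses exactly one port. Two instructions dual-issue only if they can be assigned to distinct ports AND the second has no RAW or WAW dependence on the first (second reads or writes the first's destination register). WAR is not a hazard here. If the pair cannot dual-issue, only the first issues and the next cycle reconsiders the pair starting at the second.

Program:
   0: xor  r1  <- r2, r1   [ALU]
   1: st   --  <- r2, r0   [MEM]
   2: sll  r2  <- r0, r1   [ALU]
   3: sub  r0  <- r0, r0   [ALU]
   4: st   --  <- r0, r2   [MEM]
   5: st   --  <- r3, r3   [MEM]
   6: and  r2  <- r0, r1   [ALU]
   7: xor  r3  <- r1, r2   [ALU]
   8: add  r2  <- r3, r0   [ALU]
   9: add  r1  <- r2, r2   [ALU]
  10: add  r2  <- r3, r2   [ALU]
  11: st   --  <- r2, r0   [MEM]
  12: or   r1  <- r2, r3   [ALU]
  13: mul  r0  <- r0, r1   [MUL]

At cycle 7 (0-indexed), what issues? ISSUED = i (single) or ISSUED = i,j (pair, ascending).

0. xor.ALU/st.MEM @i0&i1  | pair
1. sll.ALU/sub.ALU @i2&i3  | pair
2. st.MEM @i4  | no-port MEM/MEM
3. st.MEM/and.ALU @i5&i6  | pair
4. xor.ALU @i7  | RAW r3
5. add.ALU @i8  | RAW r2
6. add.ALU/add.ALU @i9&i10  | pair
7. st.MEM/or.ALU @i11&i12  | pair
8. mul.MUL @i13  | tail

ISSUED = 11,12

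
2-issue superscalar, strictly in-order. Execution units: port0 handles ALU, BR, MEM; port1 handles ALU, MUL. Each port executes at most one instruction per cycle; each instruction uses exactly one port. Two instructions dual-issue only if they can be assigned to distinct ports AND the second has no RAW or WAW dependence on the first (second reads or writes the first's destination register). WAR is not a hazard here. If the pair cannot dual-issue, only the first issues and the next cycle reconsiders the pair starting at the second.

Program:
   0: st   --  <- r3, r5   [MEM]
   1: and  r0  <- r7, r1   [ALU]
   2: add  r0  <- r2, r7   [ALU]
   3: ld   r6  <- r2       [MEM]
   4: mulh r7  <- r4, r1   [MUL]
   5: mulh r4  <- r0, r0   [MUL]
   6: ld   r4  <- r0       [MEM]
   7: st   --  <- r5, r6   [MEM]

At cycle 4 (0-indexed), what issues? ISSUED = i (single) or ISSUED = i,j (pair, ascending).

ISSUED = 6

0. st.MEM/and.ALU @i0,i1  | 2-wide
1. add.ALU/ld.MEM @i2,i3  | 2-wide
2. mulh.MUL @i4  | no-port MUL/MUL
3. mulh.MUL @i5  | WAW r4
4. ld.MEM @i6  | no-port MEM/MEM
5. st.MEM @i7  | tail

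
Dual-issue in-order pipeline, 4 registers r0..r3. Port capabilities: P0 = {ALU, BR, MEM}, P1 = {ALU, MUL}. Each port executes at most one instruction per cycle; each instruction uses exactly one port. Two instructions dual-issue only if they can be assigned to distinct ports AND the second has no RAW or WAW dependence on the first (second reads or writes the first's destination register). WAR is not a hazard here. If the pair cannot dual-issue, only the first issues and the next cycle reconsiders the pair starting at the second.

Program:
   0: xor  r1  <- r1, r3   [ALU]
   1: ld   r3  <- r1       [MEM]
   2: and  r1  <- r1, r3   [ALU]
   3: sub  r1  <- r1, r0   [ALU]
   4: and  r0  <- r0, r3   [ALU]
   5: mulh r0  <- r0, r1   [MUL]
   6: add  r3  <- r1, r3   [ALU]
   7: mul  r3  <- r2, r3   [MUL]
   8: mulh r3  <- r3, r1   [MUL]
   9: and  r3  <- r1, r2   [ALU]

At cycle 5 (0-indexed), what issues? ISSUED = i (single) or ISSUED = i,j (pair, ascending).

ISSUED = 7

  cy0 -> i0 (xor.ALU) RAW r1
  cy1 -> i1 (ld.MEM) RAW r3
  cy2 -> i2 (and.ALU) RAW+WAW r1
  cy3 -> i3+i4 (sub.ALU+and.ALU) pair
  cy4 -> i5+i6 (mulh.MUL+add.ALU) pair
  cy5 -> i7 (mul.MUL) no-port MUL/MUL
  cy6 -> i8 (mulh.MUL) WAW r3
  cy7 -> i9 (and.ALU) tail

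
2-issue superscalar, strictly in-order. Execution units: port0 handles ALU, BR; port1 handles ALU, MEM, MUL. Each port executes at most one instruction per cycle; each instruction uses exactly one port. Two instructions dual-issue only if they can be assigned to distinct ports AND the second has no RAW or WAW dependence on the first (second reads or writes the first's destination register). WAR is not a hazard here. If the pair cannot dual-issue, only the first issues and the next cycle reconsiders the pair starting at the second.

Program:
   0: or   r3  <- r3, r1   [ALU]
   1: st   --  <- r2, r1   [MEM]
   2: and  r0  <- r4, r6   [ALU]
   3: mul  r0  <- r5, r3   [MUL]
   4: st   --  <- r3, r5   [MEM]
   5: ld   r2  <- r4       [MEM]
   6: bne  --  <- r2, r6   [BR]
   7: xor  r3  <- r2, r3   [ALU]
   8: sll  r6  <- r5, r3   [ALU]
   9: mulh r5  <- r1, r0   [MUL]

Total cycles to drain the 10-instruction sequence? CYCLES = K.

CYCLES = 7

[0] i0+i1  or+st  -- pair
[1] i2  and  -- WAW r0
[2] i3  mul  -- no-port MUL/MEM
[3] i4  st  -- no-port MEM/MEM
[4] i5  ld  -- RAW r2
[5] i6+i7  bne+xor  -- pair
[6] i8+i9  sll+mulh  -- pair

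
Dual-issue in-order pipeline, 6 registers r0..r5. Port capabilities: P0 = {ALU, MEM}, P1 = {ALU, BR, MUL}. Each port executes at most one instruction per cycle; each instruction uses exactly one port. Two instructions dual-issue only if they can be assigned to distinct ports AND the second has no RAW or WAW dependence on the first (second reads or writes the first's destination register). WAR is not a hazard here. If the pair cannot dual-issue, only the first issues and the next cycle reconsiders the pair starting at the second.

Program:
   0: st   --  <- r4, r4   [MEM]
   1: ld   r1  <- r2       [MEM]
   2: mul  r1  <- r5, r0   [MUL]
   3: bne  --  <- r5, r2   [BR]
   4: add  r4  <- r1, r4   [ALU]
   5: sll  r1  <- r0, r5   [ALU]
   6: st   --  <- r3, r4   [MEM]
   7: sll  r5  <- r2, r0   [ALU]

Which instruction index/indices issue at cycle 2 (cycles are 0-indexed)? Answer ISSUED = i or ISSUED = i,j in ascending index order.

  cy0 -> i0 (st.MEM) no-port MEM/MEM
  cy1 -> i1 (ld.MEM) WAW r1
  cy2 -> i2 (mul.MUL) no-port MUL/BR
  cy3 -> i3+i4 (bne.BR+add.ALU) 2-wide
  cy4 -> i5+i6 (sll.ALU+st.MEM) 2-wide
  cy5 -> i7 (sll.ALU) tail

ISSUED = 2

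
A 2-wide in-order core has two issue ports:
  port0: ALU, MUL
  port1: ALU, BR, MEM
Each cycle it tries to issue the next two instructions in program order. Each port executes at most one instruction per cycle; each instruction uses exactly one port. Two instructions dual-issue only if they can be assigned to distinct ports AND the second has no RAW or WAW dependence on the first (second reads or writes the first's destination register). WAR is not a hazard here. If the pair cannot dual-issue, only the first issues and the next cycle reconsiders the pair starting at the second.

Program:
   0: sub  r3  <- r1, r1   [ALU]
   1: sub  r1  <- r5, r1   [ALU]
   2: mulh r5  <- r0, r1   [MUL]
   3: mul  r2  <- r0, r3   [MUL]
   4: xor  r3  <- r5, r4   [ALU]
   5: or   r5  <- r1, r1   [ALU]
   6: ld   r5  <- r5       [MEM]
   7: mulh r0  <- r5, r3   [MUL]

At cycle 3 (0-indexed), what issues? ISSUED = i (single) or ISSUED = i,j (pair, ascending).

ISSUED = 5

[0] i0+i1  sub.ALU;sub.ALU  -- pair
[1] i2  mulh.MUL  -- no-port MUL/MUL
[2] i3+i4  mul.MUL;xor.ALU  -- pair
[3] i5  or.ALU  -- RAW+WAW r5
[4] i6  ld.MEM  -- RAW r5
[5] i7  mulh.MUL  -- tail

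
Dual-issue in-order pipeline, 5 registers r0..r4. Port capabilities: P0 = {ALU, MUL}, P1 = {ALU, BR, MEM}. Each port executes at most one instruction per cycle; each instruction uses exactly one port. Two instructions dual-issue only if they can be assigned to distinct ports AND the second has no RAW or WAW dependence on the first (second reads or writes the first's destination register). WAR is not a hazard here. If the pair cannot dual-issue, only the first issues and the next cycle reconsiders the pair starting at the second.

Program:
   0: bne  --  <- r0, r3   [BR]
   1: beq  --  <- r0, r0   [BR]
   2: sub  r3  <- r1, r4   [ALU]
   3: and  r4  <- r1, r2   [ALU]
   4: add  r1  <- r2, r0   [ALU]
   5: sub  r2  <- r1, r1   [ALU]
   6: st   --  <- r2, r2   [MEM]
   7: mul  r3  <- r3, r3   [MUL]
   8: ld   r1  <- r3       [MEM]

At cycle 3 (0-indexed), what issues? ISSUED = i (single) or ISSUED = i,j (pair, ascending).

t=0 i0:bne ; no-port BR/BR
t=1 i1/i2:beq/sub ; 2-wide
t=2 i3/i4:and/add ; 2-wide
t=3 i5:sub ; RAW r2
t=4 i6/i7:st/mul ; 2-wide
t=5 i8:ld ; tail

ISSUED = 5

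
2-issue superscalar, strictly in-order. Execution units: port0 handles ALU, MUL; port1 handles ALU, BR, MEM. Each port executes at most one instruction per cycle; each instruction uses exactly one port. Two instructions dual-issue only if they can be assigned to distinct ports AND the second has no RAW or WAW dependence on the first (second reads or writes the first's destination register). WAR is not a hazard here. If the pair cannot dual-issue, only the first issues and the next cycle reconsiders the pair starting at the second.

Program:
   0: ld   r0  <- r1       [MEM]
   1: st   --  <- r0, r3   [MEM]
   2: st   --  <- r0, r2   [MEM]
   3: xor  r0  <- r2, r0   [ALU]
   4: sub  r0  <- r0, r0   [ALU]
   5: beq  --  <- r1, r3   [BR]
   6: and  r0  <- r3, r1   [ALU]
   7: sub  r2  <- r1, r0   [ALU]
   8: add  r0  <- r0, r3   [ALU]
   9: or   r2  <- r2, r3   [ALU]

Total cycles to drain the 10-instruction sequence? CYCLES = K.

  cy0 -> i0 (ld) no-port MEM/MEM
  cy1 -> i1 (st) no-port MEM/MEM
  cy2 -> i2&i3 (st xor) dual
  cy3 -> i4&i5 (sub beq) dual
  cy4 -> i6 (and) RAW r0
  cy5 -> i7&i8 (sub add) dual
  cy6 -> i9 (or) tail

CYCLES = 7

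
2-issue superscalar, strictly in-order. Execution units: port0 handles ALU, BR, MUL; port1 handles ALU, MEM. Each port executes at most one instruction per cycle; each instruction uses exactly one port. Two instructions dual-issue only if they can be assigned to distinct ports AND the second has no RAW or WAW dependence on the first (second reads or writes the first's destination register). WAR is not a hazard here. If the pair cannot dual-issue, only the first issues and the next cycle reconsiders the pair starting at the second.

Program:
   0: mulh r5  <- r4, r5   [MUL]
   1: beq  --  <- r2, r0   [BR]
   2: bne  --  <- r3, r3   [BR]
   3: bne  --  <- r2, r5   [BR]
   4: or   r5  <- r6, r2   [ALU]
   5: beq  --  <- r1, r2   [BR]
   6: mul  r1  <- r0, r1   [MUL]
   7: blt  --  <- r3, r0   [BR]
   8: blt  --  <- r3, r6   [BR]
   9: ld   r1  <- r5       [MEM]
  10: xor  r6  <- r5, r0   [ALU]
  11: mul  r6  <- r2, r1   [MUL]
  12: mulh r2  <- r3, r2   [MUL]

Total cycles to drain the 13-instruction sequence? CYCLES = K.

c0: i0 mulh.MUL  no-port MUL/BR
c1: i1 beq.BR  no-port BR/BR
c2: i2 bne.BR  no-port BR/BR
c3: i3+i4 bne.BR;or.ALU  pair
c4: i5 beq.BR  no-port BR/MUL
c5: i6 mul.MUL  no-port MUL/BR
c6: i7 blt.BR  no-port BR/BR
c7: i8+i9 blt.BR;ld.MEM  pair
c8: i10 xor.ALU  WAW r6
c9: i11 mul.MUL  no-port MUL/MUL
c10: i12 mulh.MUL  tail

CYCLES = 11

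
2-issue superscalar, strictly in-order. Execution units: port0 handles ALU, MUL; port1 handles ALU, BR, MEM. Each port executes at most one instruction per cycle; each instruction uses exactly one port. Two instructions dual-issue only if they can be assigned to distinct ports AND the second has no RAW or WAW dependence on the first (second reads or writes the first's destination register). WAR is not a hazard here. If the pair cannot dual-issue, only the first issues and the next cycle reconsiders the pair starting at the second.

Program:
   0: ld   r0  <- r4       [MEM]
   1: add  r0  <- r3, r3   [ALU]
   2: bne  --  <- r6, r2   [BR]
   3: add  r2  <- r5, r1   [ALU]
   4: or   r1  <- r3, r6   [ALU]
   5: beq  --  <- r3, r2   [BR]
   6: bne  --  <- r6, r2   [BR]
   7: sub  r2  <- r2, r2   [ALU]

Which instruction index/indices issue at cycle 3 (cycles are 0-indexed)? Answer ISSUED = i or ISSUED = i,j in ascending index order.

0. ld.MEM @i0  | WAW r0
1. add.ALU/bne.BR @i1+i2  | pair
2. add.ALU/or.ALU @i3+i4  | pair
3. beq.BR @i5  | no-port BR/BR
4. bne.BR/sub.ALU @i6+i7  | pair

ISSUED = 5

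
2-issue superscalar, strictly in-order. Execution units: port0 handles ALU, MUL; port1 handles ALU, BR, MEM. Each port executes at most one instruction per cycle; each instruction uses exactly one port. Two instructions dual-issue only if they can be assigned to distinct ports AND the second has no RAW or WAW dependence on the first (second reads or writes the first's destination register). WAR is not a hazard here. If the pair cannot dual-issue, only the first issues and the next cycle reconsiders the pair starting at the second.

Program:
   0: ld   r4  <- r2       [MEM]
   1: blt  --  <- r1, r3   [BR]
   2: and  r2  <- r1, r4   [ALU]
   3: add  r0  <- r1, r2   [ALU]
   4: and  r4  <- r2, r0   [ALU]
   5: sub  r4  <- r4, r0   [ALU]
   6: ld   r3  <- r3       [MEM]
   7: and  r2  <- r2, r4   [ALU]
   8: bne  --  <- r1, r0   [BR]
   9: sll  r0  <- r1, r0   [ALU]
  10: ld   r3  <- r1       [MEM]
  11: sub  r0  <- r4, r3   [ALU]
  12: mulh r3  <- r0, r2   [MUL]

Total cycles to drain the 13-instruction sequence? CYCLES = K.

[0] i0  ld  -- no-port MEM/BR
[1] i1+i2  blt and  -- 2-wide
[2] i3  add  -- RAW r0
[3] i4  and  -- RAW+WAW r4
[4] i5+i6  sub ld  -- 2-wide
[5] i7+i8  and bne  -- 2-wide
[6] i9+i10  sll ld  -- 2-wide
[7] i11  sub  -- RAW r0
[8] i12  mulh  -- tail

CYCLES = 9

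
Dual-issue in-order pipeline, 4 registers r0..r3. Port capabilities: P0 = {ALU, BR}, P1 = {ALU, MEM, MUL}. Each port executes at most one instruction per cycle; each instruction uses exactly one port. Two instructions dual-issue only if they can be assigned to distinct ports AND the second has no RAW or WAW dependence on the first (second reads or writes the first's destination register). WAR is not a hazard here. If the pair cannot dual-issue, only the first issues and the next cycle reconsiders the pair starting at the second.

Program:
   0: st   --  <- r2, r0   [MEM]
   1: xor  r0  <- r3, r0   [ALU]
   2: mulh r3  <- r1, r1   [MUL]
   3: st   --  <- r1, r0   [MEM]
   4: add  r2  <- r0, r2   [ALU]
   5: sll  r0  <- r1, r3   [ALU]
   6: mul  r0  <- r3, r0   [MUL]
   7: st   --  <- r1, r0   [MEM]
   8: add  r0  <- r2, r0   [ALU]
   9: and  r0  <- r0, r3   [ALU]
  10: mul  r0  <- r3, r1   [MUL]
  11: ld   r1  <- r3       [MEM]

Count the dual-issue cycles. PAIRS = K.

c0: i0,i1 st.MEM xor.ALU  pair
c1: i2 mulh.MUL  no-port MUL/MEM
c2: i3,i4 st.MEM add.ALU  pair
c3: i5 sll.ALU  RAW+WAW r0
c4: i6 mul.MUL  no-port MUL/MEM
c5: i7,i8 st.MEM add.ALU  pair
c6: i9 and.ALU  WAW r0
c7: i10 mul.MUL  no-port MUL/MEM
c8: i11 ld.MEM  tail

PAIRS = 3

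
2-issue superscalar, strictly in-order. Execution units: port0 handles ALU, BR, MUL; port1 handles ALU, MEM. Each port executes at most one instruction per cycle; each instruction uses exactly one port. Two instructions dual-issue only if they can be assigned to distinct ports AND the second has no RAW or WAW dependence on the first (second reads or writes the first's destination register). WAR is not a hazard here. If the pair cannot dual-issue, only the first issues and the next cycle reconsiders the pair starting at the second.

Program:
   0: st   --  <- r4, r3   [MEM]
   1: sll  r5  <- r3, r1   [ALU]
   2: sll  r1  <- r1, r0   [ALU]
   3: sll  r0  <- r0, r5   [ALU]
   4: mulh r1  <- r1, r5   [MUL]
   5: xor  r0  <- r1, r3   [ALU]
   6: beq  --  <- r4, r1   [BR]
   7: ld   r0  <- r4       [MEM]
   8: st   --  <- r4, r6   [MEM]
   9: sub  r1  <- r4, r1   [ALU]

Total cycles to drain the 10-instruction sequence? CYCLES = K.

c0: i0+i1 st.MEM+sll.ALU  2-wide
c1: i2+i3 sll.ALU+sll.ALU  2-wide
c2: i4 mulh.MUL  RAW r1
c3: i5+i6 xor.ALU+beq.BR  2-wide
c4: i7 ld.MEM  no-port MEM/MEM
c5: i8+i9 st.MEM+sub.ALU  2-wide

CYCLES = 6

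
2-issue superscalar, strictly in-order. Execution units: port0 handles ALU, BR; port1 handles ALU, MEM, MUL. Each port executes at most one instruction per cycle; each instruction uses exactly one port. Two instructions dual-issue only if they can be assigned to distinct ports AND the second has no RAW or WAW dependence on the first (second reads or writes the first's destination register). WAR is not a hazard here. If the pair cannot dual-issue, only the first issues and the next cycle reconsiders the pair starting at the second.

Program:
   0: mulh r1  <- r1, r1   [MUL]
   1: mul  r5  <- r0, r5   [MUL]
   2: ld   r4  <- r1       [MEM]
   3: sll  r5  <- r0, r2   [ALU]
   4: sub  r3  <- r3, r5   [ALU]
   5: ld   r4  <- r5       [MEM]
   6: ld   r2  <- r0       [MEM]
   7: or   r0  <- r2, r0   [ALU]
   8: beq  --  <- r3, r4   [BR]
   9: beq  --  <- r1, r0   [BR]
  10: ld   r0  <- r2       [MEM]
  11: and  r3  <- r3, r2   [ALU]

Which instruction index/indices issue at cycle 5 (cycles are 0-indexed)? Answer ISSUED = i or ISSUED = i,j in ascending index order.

  cy0 -> i0 (mulh.MUL) no-port MUL/MUL
  cy1 -> i1 (mul.MUL) no-port MUL/MEM
  cy2 -> i2+i3 (ld.MEM/sll.ALU) pair
  cy3 -> i4+i5 (sub.ALU/ld.MEM) pair
  cy4 -> i6 (ld.MEM) RAW r2
  cy5 -> i7+i8 (or.ALU/beq.BR) pair
  cy6 -> i9+i10 (beq.BR/ld.MEM) pair
  cy7 -> i11 (and.ALU) tail

ISSUED = 7,8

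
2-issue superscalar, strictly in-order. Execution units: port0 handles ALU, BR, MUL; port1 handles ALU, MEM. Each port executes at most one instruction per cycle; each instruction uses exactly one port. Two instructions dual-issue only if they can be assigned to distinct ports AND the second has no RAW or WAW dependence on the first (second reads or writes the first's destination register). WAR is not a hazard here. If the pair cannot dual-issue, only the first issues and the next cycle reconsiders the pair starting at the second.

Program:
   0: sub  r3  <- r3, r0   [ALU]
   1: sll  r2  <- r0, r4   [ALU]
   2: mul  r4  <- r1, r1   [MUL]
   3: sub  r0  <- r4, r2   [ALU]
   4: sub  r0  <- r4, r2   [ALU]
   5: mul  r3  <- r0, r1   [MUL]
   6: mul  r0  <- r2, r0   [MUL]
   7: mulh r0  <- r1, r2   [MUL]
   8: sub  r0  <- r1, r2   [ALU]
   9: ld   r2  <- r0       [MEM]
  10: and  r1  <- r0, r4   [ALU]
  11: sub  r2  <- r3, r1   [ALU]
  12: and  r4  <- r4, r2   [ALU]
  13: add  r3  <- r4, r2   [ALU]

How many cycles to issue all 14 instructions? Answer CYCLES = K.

  cy0 -> i0+i1 (sub.ALU/sll.ALU) dual
  cy1 -> i2 (mul.MUL) RAW r4
  cy2 -> i3 (sub.ALU) WAW r0
  cy3 -> i4 (sub.ALU) RAW r0
  cy4 -> i5 (mul.MUL) no-port MUL/MUL
  cy5 -> i6 (mul.MUL) no-port MUL/MUL
  cy6 -> i7 (mulh.MUL) WAW r0
  cy7 -> i8 (sub.ALU) RAW r0
  cy8 -> i9+i10 (ld.MEM/and.ALU) dual
  cy9 -> i11 (sub.ALU) RAW r2
  cy10 -> i12 (and.ALU) RAW r4
  cy11 -> i13 (add.ALU) tail

CYCLES = 12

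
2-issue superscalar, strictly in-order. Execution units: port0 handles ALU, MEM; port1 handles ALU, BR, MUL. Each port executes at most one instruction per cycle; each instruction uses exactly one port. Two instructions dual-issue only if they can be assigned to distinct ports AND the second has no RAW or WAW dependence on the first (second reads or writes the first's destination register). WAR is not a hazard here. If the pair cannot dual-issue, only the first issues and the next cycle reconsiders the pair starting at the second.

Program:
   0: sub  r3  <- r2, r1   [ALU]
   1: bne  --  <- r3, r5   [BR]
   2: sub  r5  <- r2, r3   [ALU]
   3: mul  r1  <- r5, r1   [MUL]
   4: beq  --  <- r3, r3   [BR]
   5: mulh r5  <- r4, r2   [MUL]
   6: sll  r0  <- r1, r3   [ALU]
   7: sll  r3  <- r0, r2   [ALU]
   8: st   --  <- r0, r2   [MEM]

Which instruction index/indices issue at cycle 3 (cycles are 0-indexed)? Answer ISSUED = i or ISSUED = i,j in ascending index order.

ISSUED = 4

t=0 i0:sub ; RAW r3
t=1 i1,i2:bne;sub ; dual
t=2 i3:mul ; no-port MUL/BR
t=3 i4:beq ; no-port BR/MUL
t=4 i5,i6:mulh;sll ; dual
t=5 i7,i8:sll;st ; dual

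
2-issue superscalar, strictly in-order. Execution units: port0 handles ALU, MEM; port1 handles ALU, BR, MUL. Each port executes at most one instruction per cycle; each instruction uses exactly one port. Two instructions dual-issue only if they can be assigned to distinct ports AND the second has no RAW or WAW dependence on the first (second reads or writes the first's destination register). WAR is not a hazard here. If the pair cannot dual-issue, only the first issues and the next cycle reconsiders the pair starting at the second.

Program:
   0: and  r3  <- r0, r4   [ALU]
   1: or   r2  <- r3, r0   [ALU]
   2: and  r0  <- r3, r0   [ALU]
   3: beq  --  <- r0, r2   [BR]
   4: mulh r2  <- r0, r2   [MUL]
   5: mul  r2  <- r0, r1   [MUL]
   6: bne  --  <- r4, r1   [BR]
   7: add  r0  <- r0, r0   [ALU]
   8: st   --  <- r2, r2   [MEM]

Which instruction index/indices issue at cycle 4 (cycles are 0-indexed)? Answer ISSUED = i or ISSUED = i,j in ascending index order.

ISSUED = 5

c0: i0 and  RAW r3
c1: i1/i2 or;and  pair
c2: i3 beq  no-port BR/MUL
c3: i4 mulh  no-port MUL/MUL
c4: i5 mul  no-port MUL/BR
c5: i6/i7 bne;add  pair
c6: i8 st  tail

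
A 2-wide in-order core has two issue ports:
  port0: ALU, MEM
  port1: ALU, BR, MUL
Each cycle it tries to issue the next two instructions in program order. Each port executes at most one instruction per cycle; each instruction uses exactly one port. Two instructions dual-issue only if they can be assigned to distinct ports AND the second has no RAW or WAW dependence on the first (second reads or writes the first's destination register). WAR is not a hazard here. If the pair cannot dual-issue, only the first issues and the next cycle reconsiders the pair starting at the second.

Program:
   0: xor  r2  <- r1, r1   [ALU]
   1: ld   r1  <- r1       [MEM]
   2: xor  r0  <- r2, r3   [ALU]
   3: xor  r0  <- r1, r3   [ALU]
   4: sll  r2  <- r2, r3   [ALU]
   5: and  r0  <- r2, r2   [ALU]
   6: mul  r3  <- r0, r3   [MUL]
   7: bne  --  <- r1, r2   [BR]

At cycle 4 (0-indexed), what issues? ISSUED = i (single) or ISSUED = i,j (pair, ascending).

#0 head=0: xor.ALU/ld.MEM i0+i1 2-wide
#1 head=2: xor.ALU i2 WAW r0
#2 head=3: xor.ALU/sll.ALU i3+i4 2-wide
#3 head=5: and.ALU i5 RAW r0
#4 head=6: mul.MUL i6 no-port MUL/BR
#5 head=7: bne.BR i7 tail

ISSUED = 6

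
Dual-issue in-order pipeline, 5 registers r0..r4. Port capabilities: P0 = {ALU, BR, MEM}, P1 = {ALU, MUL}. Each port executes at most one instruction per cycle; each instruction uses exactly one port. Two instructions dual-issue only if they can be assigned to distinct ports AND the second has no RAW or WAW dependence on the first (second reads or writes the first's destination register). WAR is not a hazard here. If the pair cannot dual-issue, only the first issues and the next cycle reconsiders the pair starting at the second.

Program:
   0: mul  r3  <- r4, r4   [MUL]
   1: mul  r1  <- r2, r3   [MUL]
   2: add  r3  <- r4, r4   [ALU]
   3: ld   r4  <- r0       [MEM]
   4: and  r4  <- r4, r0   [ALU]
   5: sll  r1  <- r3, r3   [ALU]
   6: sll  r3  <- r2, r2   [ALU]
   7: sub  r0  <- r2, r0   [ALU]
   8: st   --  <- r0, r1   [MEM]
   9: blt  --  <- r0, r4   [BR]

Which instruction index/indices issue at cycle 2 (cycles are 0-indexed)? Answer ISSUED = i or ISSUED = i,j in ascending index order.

ISSUED = 3

t=0 i0:mul ; no-port MUL/MUL
t=1 i1/i2:mul add ; dual
t=2 i3:ld ; RAW+WAW r4
t=3 i4/i5:and sll ; dual
t=4 i6/i7:sll sub ; dual
t=5 i8:st ; no-port MEM/BR
t=6 i9:blt ; tail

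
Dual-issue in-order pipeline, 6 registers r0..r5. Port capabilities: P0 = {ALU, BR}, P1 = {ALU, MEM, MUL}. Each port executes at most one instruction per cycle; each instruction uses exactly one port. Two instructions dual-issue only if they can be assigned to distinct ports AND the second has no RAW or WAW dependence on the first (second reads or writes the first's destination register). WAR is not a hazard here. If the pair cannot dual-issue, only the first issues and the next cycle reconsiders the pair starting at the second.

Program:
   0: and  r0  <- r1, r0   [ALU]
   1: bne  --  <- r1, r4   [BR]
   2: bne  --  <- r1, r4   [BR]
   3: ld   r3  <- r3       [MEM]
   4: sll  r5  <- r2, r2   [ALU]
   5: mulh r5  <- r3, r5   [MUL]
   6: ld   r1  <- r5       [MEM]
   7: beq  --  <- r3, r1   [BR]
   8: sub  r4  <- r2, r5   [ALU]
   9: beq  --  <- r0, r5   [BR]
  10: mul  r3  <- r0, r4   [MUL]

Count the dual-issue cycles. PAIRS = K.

#0 head=0: and/bne i0&i1 2-wide
#1 head=2: bne/ld i2&i3 2-wide
#2 head=4: sll i4 RAW+WAW r5
#3 head=5: mulh i5 no-port MUL/MEM
#4 head=6: ld i6 RAW r1
#5 head=7: beq/sub i7&i8 2-wide
#6 head=9: beq/mul i9&i10 2-wide

PAIRS = 4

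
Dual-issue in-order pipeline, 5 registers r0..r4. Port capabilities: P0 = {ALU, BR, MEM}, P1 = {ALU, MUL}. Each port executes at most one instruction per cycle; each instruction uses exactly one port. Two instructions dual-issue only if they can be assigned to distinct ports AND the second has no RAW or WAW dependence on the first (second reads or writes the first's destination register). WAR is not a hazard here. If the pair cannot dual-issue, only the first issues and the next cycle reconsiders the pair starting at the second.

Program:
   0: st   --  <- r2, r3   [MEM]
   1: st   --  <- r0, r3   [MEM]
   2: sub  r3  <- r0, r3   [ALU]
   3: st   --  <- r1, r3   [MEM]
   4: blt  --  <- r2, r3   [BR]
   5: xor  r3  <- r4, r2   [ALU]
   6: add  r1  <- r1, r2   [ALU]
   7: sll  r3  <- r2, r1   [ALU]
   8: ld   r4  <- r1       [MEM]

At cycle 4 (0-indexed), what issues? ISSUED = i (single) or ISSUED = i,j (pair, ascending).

#0 head=0: st.MEM i0 no-port MEM/MEM
#1 head=1: st.MEM;sub.ALU i1,i2 2-wide
#2 head=3: st.MEM i3 no-port MEM/BR
#3 head=4: blt.BR;xor.ALU i4,i5 2-wide
#4 head=6: add.ALU i6 RAW r1
#5 head=7: sll.ALU;ld.MEM i7,i8 2-wide

ISSUED = 6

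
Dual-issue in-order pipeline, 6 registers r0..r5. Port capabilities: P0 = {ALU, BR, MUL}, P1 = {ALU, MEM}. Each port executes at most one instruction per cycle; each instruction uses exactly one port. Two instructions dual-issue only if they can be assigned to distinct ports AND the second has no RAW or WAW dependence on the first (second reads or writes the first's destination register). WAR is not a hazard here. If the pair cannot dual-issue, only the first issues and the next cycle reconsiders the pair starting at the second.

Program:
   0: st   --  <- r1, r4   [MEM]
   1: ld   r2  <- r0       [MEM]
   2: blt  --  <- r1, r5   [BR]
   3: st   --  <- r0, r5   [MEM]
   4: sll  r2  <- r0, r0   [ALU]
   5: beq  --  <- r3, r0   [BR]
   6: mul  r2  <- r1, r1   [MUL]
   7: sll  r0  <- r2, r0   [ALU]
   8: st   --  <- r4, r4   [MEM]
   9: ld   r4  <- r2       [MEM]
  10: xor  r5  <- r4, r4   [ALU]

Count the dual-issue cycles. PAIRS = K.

c0: i0 st  no-port MEM/MEM
c1: i1/i2 ld/blt  dual
c2: i3/i4 st/sll  dual
c3: i5 beq  no-port BR/MUL
c4: i6 mul  RAW r2
c5: i7/i8 sll/st  dual
c6: i9 ld  RAW r4
c7: i10 xor  tail

PAIRS = 3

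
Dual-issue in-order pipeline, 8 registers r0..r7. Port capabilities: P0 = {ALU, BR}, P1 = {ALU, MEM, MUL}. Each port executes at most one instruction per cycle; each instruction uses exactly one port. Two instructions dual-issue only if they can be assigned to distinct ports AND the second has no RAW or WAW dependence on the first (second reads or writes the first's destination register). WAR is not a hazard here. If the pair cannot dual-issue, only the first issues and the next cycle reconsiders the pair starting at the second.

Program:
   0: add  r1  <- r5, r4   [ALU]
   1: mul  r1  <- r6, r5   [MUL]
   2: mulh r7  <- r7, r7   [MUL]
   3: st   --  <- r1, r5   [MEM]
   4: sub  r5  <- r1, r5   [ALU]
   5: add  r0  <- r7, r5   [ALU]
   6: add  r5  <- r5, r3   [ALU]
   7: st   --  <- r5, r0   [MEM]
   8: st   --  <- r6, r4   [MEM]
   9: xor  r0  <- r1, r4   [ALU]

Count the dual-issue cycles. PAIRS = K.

[0] i0  add.ALU  -- WAW r1
[1] i1  mul.MUL  -- no-port MUL/MUL
[2] i2  mulh.MUL  -- no-port MUL/MEM
[3] i3,i4  st.MEM+sub.ALU  -- pair
[4] i5,i6  add.ALU+add.ALU  -- pair
[5] i7  st.MEM  -- no-port MEM/MEM
[6] i8,i9  st.MEM+xor.ALU  -- pair

PAIRS = 3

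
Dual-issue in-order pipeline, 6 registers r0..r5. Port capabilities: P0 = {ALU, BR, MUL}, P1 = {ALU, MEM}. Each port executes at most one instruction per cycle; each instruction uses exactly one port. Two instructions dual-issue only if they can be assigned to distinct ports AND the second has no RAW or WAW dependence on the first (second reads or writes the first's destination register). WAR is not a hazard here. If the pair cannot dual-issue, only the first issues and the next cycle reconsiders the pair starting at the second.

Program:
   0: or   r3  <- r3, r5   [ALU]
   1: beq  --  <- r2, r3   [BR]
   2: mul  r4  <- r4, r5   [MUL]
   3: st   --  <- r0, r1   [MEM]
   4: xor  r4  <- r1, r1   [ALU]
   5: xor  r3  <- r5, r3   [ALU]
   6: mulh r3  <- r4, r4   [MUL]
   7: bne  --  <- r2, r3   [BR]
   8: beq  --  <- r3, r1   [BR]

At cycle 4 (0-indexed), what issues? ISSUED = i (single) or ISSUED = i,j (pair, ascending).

t=0 i0:or.ALU ; RAW r3
t=1 i1:beq.BR ; no-port BR/MUL
t=2 i2,i3:mul.MUL+st.MEM ; pair
t=3 i4,i5:xor.ALU+xor.ALU ; pair
t=4 i6:mulh.MUL ; no-port MUL/BR
t=5 i7:bne.BR ; no-port BR/BR
t=6 i8:beq.BR ; tail

ISSUED = 6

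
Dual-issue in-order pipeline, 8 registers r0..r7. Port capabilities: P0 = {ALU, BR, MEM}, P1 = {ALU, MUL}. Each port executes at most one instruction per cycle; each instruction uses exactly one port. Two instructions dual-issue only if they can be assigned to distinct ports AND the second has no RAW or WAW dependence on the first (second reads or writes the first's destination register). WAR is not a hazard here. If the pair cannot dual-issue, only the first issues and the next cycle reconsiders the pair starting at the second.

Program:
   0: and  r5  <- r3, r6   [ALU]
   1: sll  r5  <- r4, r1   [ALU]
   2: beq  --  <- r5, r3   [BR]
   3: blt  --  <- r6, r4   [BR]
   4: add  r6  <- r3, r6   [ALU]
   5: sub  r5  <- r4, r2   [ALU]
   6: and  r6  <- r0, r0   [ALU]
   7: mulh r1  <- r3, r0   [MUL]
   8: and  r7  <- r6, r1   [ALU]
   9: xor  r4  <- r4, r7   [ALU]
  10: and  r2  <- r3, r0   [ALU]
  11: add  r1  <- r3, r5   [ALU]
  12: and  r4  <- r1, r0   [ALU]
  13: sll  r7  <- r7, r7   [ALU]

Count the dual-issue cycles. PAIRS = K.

PAIRS = 4

  cy0 -> i0 (and) WAW r5
  cy1 -> i1 (sll) RAW r5
  cy2 -> i2 (beq) no-port BR/BR
  cy3 -> i3,i4 (blt/add) 2-wide
  cy4 -> i5,i6 (sub/and) 2-wide
  cy5 -> i7 (mulh) RAW r1
  cy6 -> i8 (and) RAW r7
  cy7 -> i9,i10 (xor/and) 2-wide
  cy8 -> i11 (add) RAW r1
  cy9 -> i12,i13 (and/sll) 2-wide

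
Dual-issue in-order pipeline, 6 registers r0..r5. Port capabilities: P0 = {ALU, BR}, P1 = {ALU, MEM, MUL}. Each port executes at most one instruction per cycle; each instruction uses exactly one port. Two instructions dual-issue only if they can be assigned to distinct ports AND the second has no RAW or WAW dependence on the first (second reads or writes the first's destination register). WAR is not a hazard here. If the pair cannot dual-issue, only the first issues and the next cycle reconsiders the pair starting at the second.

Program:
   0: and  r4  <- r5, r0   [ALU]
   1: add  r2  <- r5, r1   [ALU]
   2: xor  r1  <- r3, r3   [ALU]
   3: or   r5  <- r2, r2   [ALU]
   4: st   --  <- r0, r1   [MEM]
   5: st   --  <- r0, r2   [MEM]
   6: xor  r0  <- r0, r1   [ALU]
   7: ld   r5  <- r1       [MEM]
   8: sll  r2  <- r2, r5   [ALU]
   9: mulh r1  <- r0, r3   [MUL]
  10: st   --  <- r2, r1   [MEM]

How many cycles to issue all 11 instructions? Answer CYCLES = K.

c0: i0,i1 and add  pair
c1: i2,i3 xor or  pair
c2: i4 st  no-port MEM/MEM
c3: i5,i6 st xor  pair
c4: i7 ld  RAW r5
c5: i8,i9 sll mulh  pair
c6: i10 st  tail

CYCLES = 7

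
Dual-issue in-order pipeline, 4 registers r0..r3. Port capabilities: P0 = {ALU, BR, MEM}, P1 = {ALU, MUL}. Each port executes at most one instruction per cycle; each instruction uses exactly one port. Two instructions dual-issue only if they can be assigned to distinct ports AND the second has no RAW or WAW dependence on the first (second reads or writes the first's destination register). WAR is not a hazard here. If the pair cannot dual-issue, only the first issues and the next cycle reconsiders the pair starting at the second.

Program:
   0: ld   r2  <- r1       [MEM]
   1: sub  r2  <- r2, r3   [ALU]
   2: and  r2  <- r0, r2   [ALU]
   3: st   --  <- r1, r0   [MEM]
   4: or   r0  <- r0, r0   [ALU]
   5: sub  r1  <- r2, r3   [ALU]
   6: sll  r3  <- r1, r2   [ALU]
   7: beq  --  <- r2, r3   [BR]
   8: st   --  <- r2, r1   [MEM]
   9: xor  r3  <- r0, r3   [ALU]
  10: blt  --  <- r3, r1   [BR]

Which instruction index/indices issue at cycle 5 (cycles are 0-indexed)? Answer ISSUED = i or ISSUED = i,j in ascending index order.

ISSUED = 7

t=0 i0:ld.MEM ; RAW+WAW r2
t=1 i1:sub.ALU ; RAW+WAW r2
t=2 i2/i3:and.ALU;st.MEM ; dual
t=3 i4/i5:or.ALU;sub.ALU ; dual
t=4 i6:sll.ALU ; RAW r3
t=5 i7:beq.BR ; no-port BR/MEM
t=6 i8/i9:st.MEM;xor.ALU ; dual
t=7 i10:blt.BR ; tail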